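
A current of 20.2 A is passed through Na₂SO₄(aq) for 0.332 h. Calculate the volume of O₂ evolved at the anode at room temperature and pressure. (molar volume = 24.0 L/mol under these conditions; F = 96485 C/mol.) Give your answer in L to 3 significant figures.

Q = It = 20.2 × 1195.2 = 24140 C
n(e⁻) = Q/F = 24140/96485 = 0.2502 mol
2H₂O → O₂ + 4H⁺ + 4e⁻, so n(O₂) = 0.2502 / 4 = 0.06255 mol
V = 0.06255 × 24.0 = 1.501 L

1.50 L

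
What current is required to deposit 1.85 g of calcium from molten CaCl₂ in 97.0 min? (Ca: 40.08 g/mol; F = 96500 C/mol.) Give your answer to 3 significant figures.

1.53 A

n(Ca) = 1.85 / 40.08 = 0.04616 mol
Ca²⁺ + 2e⁻ → Ca, so n(e⁻) = 2 × 0.04616 = 0.09232 mol
Q = 0.09232 × 96500 = 8909 C
I = Q / t = 8909 / 5820 s = 1.53 A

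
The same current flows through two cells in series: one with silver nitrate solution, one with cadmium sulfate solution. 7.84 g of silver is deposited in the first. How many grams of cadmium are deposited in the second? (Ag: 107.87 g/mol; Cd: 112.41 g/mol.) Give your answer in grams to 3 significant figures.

n(Ag) = 7.84 / 107.87 = 0.07268 mol
Ag⁺ + e⁻ → Ag, so n(e⁻) = 0.07268 mol
Since the cells are in series, n(e⁻) in the Cd cell is also 0.07268 mol.
Cd²⁺ + 2e⁻ → Cd, so n(Cd) = 0.07268 / 2 = 0.03634 mol
m(Cd) = 0.03634 × 112.41 = 4.08 g

4.08 g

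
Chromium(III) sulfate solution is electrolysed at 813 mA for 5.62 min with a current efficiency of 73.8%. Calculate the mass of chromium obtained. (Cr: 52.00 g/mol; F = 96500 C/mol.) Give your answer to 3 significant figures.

Q = 0.813 × 337.2 = 274.1 C
n(e⁻) = 274.1 / 96500 = 0.002840 mol
Cr³⁺ + 3e⁻ → Cr, so theoretical m(Cr) = 9.467×10^-4 × 52.00 = 0.04923 g
Actual mass = 73.8% × 0.04923 = 0.0363 g

0.0363 g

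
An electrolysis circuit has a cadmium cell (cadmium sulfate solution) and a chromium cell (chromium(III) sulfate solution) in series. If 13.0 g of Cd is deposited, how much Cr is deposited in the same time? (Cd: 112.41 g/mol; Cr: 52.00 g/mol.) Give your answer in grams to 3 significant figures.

n(Cd) = 13.0 / 112.41 = 0.1156 mol
Cd²⁺ + 2e⁻ → Cd, so n(e⁻) = 2 × 0.1156 = 0.2312 mol
Since the cells are in series, n(e⁻) in the Cr cell is also 0.2312 mol.
Cr³⁺ + 3e⁻ → Cr, so n(Cr) = 0.2312 / 3 = 0.07707 mol
m(Cr) = 0.07707 × 52.00 = 4.01 g

4.01 g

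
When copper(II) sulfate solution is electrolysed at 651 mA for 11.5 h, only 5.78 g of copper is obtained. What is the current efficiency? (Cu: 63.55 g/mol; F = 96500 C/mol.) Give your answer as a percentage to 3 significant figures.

65.1%

Q = 0.651 × 41400 = 26950 C
n(e⁻) = 26950 / 96500 = 0.2793 mol
Cu²⁺ + 2e⁻ → Cu, so theoretical n(Cu) = 0.1397 mol → 8.878 g
Efficiency = 5.78 / 8.878 = 0.6510 = 65.1%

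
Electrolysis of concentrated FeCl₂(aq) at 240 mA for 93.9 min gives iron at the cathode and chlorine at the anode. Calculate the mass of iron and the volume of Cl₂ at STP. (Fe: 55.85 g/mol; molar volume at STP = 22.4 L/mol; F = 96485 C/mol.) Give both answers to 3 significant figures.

0.391 g Fe; 0.157 L Cl₂

Q = 0.240 × 5634 = 1352 C; n(e⁻) = 1352 / 96485 = 0.01401 mol
Cathode: Fe²⁺ + 2e⁻ → Fe → n(Fe) = 0.01401/2 = 0.007005 mol → 0.391 g
Anode: 2Cl⁻ → Cl₂ + 2e⁻ → n(Cl₂) = 0.01401/2 = 0.007005 mol → 0.157 L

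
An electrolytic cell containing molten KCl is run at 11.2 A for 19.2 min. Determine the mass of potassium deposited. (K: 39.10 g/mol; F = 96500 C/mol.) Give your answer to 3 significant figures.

Q = 11.2 A × 1152 s = 12900 C
n(e⁻) = Q/F = 12900/96500 = 0.1337 mol
K⁺ + e⁻ → K, so n(K) = 0.1337 mol
m = 0.1337 × 39.10 = 5.23 g

5.23 g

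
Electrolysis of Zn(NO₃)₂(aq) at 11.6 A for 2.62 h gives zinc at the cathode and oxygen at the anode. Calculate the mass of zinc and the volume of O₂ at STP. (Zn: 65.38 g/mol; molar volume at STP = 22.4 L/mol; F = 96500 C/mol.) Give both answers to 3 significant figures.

Q = 11.6 × 9432 = 1.094×10^5 C; n(e⁻) = 1.094×10^5 / 96500 = 1.134 mol
Cathode: Zn²⁺ + 2e⁻ → Zn → n(Zn) = 1.134/2 = 0.5670 mol → 37.1 g
Anode: 2H₂O → O₂ + 4H⁺ + 4e⁻ → n(O₂) = 1.134/4 = 0.2835 mol → 6.35 L

37.1 g Zn; 6.35 L O₂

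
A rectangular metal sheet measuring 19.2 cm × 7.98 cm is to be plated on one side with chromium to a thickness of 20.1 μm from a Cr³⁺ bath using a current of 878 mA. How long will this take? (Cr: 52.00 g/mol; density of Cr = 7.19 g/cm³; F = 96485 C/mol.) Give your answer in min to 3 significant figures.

Plated area = 19.2 × 7.98 = 153.2 cm²
Volume = 153.2 × 20.1×10⁻⁴ cm = 0.3079 cm³
m(Cr) = 0.3079 × 7.19 = 2.214 g
n(Cr) = 2.214 / 52.00 = 0.04258 mol; n(e⁻) = 3 × 0.04258 = 0.1277 mol
Q = 0.1277 × 96485 = 12320 C
t = 12320 / 0.878 = 14030 s = 234 min

234 min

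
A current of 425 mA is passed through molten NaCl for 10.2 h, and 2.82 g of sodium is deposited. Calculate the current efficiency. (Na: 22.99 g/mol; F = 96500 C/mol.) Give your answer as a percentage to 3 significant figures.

75.8%

Q = 0.425 × 36720 = 15610 C
n(e⁻) = 15610 / 96500 = 0.1618 mol
Na⁺ + e⁻ → Na, so theoretical n(Na) = 0.1618 mol → 3.720 g
Efficiency = 2.82 / 3.720 = 0.7581 = 75.8%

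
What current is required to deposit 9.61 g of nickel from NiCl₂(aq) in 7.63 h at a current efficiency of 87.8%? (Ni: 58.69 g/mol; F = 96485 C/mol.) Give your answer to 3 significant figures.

1.31 A

n(Ni) = 9.61 / 58.69 = 0.1637 mol
Ni²⁺ + 2e⁻ → Ni, so n(e⁻) = 2 × 0.1637 = 0.3274 mol
Q = 0.3274 × 96485 / 0.878 = 35980 C
I = Q / t = 35980 / 27468 s = 1.31 A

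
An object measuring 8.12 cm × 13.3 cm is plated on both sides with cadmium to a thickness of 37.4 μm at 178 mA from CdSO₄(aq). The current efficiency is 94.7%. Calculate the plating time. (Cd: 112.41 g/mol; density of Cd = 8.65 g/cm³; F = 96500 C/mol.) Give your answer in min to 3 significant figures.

1190 min

Plated area = 2 × 8.12 × 13.3 = 216.0 cm²
Volume = 216.0 × 37.4×10⁻⁴ cm = 0.8078 cm³
m(Cd) = 0.8078 × 8.65 = 6.987 g
n(Cd) = 6.987 / 112.41 = 0.06216 mol; n(e⁻) = 2 × 0.06216 = 0.1243 mol
Q = 0.1243 × 96500 / 0.947 = 12670 C
t = 12670 / 0.178 = 71180 s = 1190 min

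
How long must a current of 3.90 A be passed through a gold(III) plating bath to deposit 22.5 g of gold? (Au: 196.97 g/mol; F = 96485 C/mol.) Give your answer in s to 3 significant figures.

n(Au) = 22.5 / 196.97 = 0.1142 mol
Au³⁺ + 3e⁻ → Au, so n(e⁻) = 3 × 0.1142 = 0.3426 mol
Q = 0.3426 × 96485 = 33060 C
t = Q / I = 33060 / 3.90 = 8477 s

8480 s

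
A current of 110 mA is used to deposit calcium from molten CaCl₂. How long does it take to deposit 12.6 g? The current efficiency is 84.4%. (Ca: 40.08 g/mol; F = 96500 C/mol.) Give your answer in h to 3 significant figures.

182 h

n(Ca) = 12.6 / 40.08 = 0.3144 mol
Ca²⁺ + 2e⁻ → Ca, so n(e⁻) = 2 × 0.3144 = 0.6288 mol
Q = 0.6288 × 96500 / 0.844 = 71890 C
t = Q / I = 71890 / 0.110 = 6.535×10^5 s = 182 h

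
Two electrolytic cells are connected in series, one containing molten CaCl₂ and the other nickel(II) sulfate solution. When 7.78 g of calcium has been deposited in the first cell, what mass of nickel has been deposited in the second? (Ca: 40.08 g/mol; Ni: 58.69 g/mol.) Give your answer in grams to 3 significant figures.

11.4 g

n(Ca) = 7.78 / 40.08 = 0.1941 mol
Ca²⁺ + 2e⁻ → Ca, so n(e⁻) = 2 × 0.1941 = 0.3882 mol
Since the cells are in series, n(e⁻) in the Ni cell is also 0.3882 mol.
Ni²⁺ + 2e⁻ → Ni, so n(Ni) = 0.3882 / 2 = 0.1941 mol
m(Ni) = 0.1941 × 58.69 = 11.4 g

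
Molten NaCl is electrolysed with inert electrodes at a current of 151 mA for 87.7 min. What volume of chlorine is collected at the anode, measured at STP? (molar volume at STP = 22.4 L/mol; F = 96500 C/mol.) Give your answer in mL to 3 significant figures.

92.2 mL

Charge passed = 0.151 × 5262 = 794.6 C
n(e⁻) = Q/F = 794.6/96500 = 0.008234 mol
2Cl⁻ → Cl₂ + 2e⁻, so n(Cl₂) = 0.008234 / 2 = 0.004117 mol
V = 0.004117 × 22.4 = 0.09222 L
= 92.2 mL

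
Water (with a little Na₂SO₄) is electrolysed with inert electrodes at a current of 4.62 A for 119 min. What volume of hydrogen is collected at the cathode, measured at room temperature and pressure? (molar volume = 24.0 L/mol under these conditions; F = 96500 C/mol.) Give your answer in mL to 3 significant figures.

Charge passed = 4.62 × 7140 = 32990 C
n(e⁻) = Q/F = 32990/96500 = 0.3419 mol
2H⁺ + 2e⁻ → H₂, so n(H₂) = 0.3419 / 2 = 0.1710 mol
V = 0.1710 × 24.0 = 4.104 L
= 4100 mL

4100 mL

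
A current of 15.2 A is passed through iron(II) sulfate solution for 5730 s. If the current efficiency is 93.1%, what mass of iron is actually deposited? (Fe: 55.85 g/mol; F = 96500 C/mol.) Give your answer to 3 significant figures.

23.5 g

Q = 15.2 × 5730 = 87100 C
n(e⁻) = 87100 / 96500 = 0.9026 mol
Fe²⁺ + 2e⁻ → Fe, so theoretical m(Fe) = 0.4513 × 55.85 = 25.21 g
Actual mass = 93.1% × 25.21 = 23.5 g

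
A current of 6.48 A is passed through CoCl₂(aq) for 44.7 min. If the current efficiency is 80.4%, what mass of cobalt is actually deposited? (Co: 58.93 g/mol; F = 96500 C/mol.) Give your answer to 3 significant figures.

Q = 6.48 × 2682 = 17380 C
n(e⁻) = 17380 / 96500 = 0.1801 mol
Co²⁺ + 2e⁻ → Co, so theoretical m(Co) = 0.09005 × 58.93 = 5.307 g
Actual mass = 80.4% × 5.307 = 4.27 g

4.27 g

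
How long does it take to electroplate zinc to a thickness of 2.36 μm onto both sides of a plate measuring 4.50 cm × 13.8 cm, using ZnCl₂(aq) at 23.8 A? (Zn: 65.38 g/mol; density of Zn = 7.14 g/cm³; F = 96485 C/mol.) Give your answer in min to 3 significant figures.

Plated area = 2 × 4.50 × 13.8 = 124.2 cm²
Volume = 124.2 × 2.36×10⁻⁴ cm = 0.02931 cm³
m(Zn) = 0.02931 × 7.14 = 0.2093 g
n(Zn) = 0.2093 / 65.38 = 0.003201 mol; n(e⁻) = 2 × 0.003201 = 0.006402 mol
Q = 0.006402 × 96485 = 617.7 C
t = 617.7 / 23.8 = 25.95 s = 0.433 min

0.433 min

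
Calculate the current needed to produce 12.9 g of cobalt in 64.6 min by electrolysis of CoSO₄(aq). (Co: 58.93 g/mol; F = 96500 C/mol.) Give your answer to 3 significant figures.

10.9 A

n(Co) = 12.9 / 58.93 = 0.2189 mol
Co²⁺ + 2e⁻ → Co, so n(e⁻) = 2 × 0.2189 = 0.4378 mol
Q = 0.4378 × 96500 = 42250 C
I = Q / t = 42250 / 3876 s = 10.9 A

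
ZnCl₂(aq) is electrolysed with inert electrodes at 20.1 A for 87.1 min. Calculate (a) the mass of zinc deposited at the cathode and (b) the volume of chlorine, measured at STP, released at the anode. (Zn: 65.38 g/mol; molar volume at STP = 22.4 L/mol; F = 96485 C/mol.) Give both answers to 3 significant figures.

35.6 g Zn; 12.2 L Cl₂

Q = 20.1 × 5226 = 1.050×10^5 C; n(e⁻) = 1.050×10^5 / 96485 = 1.088 mol
Cathode: Zn²⁺ + 2e⁻ → Zn → n(Zn) = 1.088/2 = 0.5440 mol → 35.6 g
Anode: 2Cl⁻ → Cl₂ + 2e⁻ → n(Cl₂) = 1.088/2 = 0.5440 mol → 12.2 L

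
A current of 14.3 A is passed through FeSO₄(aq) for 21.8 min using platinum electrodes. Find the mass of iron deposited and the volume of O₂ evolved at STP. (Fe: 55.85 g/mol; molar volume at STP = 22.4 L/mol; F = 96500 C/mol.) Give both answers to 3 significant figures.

5.41 g Fe; 1.09 L O₂

Q = 14.3 × 1308 = 18700 C; n(e⁻) = 18700 / 96500 = 0.1938 mol
Cathode: Fe²⁺ + 2e⁻ → Fe → n(Fe) = 0.1938/2 = 0.09690 mol → 5.41 g
Anode: 2H₂O → O₂ + 4H⁺ + 4e⁻ → n(O₂) = 0.1938/4 = 0.04845 mol → 1.09 L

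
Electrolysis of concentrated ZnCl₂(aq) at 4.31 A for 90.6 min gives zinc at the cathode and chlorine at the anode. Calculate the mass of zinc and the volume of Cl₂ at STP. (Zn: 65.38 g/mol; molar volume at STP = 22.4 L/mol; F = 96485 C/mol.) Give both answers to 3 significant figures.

7.94 g Zn; 2.72 L Cl₂

Q = 4.31 × 5436 = 23430 C; n(e⁻) = 23430 / 96485 = 0.2428 mol
Cathode: Zn²⁺ + 2e⁻ → Zn → n(Zn) = 0.2428/2 = 0.1214 mol → 7.94 g
Anode: 2Cl⁻ → Cl₂ + 2e⁻ → n(Cl₂) = 0.2428/2 = 0.1214 mol → 2.72 L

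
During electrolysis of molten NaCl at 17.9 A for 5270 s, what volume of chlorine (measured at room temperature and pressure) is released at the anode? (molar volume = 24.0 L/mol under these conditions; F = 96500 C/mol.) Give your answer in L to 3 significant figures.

11.7 L

Q = It = 17.9 × 5270 = 94330 C
Moles of electrons = 94330 / 96500 = 0.9775 mol
2Cl⁻ → Cl₂ + 2e⁻, so n(Cl₂) = 0.9775 / 2 = 0.4888 mol
V = 0.4888 × 24.0 = 11.73 L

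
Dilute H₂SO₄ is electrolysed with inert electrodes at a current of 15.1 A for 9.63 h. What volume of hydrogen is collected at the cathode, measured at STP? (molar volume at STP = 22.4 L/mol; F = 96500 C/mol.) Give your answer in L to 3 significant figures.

Q = 15.1 A × 34668 s = 5.235×10^5 C
Moles of electrons = 5.235×10^5 / 96500 = 5.425 mol
2H⁺ + 2e⁻ → H₂, so n(H₂) = 5.425 / 2 = 2.713 mol
V = 2.713 × 22.4 = 60.77 L

60.8 L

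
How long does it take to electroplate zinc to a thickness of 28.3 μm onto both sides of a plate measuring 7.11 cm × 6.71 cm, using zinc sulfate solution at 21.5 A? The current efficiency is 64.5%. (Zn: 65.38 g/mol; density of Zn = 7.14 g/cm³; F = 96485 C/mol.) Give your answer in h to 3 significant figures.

0.114 h

Plated area = 2 × 7.11 × 6.71 = 95.42 cm²
Volume = 95.42 × 28.3×10⁻⁴ cm = 0.2700 cm³
m(Zn) = 0.2700 × 7.14 = 1.928 g
n(Zn) = 1.928 / 65.38 = 0.02949 mol; n(e⁻) = 2 × 0.02949 = 0.05898 mol
Q = 0.05898 × 96485 / 0.645 = 8823 C
t = 8823 / 21.5 = 410.4 s = 0.114 h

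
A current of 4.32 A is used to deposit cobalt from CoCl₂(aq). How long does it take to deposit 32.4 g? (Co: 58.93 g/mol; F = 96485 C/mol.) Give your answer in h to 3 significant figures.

n(Co) = 32.4 / 58.93 = 0.5498 mol
Co²⁺ + 2e⁻ → Co, so n(e⁻) = 2 × 0.5498 = 1.100 mol
Q = 1.100 × 96485 = 1.061×10^5 C
t = Q / I = 1.061×10^5 / 4.32 = 24560 s = 6.82 h

6.82 h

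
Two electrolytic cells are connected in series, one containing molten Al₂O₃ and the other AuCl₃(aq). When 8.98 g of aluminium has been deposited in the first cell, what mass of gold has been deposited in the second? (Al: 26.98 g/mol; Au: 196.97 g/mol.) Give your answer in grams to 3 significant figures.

65.6 g

n(Al) = 8.98 / 26.98 = 0.3328 mol
Al³⁺ + 3e⁻ → Al, so n(e⁻) = 3 × 0.3328 = 0.9984 mol
Since the cells are in series, n(e⁻) in the Au cell is also 0.9984 mol.
Au³⁺ + 3e⁻ → Au, so n(Au) = 0.9984 / 3 = 0.3328 mol
m(Au) = 0.3328 × 196.97 = 65.6 g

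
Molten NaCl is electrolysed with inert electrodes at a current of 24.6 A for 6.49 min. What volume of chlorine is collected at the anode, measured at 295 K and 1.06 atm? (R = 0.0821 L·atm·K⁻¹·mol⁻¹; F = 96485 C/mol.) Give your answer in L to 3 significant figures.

1.13 L

Q = 24.6 A × 389.4 s = 9579 C
n(e⁻) = Q/F = 9579/96485 = 0.09928 mol
2Cl⁻ → Cl₂ + 2e⁻, so n(Cl₂) = 0.09928 / 2 = 0.04964 mol
V = nRT/P = 0.04964 × 0.0821 × 295 / 1.06 = 1.134 L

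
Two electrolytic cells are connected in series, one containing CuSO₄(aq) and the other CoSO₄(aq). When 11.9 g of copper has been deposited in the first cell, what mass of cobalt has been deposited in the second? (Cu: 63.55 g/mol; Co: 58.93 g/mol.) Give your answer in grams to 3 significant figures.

11.0 g

n(Cu) = 11.9 / 63.55 = 0.1873 mol
Cu²⁺ + 2e⁻ → Cu, so n(e⁻) = 2 × 0.1873 = 0.3746 mol
Since the cells are in series, n(e⁻) in the Co cell is also 0.3746 mol.
Co²⁺ + 2e⁻ → Co, so n(Co) = 0.3746 / 2 = 0.1873 mol
m(Co) = 0.1873 × 58.93 = 11.0 g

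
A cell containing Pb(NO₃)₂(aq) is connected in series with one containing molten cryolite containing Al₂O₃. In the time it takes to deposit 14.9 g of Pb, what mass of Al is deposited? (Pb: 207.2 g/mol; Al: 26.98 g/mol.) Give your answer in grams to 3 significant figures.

n(Pb) = 14.9 / 207.2 = 0.07191 mol
Pb²⁺ + 2e⁻ → Pb, so n(e⁻) = 2 × 0.07191 = 0.1438 mol
Same current for the same time ⇒ same n(e⁻) = 0.1438 mol in both cells.
Al³⁺ + 3e⁻ → Al, so n(Al) = 0.1438 / 3 = 0.04793 mol
m(Al) = 0.04793 × 26.98 = 1.29 g

1.29 g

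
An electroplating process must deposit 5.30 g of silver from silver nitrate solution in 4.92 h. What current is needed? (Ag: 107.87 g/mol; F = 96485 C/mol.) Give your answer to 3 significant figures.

n(Ag) = 5.30 / 107.87 = 0.04913 mol
Ag⁺ + e⁻ → Ag, so n(e⁻) = 0.04913 mol
Q = 0.04913 × 96485 = 4740 C
I = Q / t = 4740 / 17712 s = 0.268 A

0.268 A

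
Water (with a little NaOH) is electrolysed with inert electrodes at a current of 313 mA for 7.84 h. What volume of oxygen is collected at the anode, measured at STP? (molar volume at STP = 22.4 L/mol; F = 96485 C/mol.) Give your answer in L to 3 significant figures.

0.513 L

Q = It = 0.313 × 28224 = 8834 C
n(e⁻) = Q/F = 8834/96485 = 0.09156 mol
2H₂O → O₂ + 4H⁺ + 4e⁻, so n(O₂) = 0.09156 / 4 = 0.02289 mol
V = 0.02289 × 22.4 = 0.5127 L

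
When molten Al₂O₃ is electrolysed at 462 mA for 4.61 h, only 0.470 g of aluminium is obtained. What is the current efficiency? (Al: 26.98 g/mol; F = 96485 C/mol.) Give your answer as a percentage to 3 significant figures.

Q = 0.462 × 16596 = 7667 C
n(e⁻) = 7667 / 96485 = 0.07946 mol
Al³⁺ + 3e⁻ → Al, so theoretical n(Al) = 0.02649 mol → 0.7147 g
Efficiency = 0.470 / 0.7147 = 0.6576 = 65.8%

65.8%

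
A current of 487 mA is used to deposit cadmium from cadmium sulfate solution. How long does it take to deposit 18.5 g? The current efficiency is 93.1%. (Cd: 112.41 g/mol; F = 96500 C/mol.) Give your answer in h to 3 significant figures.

n(Cd) = 18.5 / 112.41 = 0.1646 mol
Cd²⁺ + 2e⁻ → Cd, so n(e⁻) = 2 × 0.1646 = 0.3292 mol
Q = 0.3292 × 96500 / 0.931 = 34120 C
t = Q / I = 34120 / 0.487 = 70060 s = 19.5 h

19.5 h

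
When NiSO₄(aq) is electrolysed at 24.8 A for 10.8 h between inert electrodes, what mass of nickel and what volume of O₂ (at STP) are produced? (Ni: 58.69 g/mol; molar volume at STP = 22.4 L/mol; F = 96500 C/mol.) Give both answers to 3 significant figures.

293 g Ni; 56.0 L O₂

Q = 24.8 × 38880 = 9.642×10^5 C; n(e⁻) = 9.642×10^5 / 96500 = 9.992 mol
Cathode: Ni²⁺ + 2e⁻ → Ni → n(Ni) = 9.992/2 = 4.996 mol → 293 g
Anode: 2H₂O → O₂ + 4H⁺ + 4e⁻ → n(O₂) = 9.992/4 = 2.498 mol → 56.0 L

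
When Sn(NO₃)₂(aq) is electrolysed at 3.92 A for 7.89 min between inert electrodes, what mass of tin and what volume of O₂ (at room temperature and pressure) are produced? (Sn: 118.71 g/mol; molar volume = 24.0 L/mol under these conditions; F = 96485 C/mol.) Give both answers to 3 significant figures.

Q = 3.92 × 473.4 = 1856 C; n(e⁻) = 1856 / 96485 = 0.01924 mol
Cathode: Sn²⁺ + 2e⁻ → Sn → n(Sn) = 0.01924/2 = 0.009620 mol → 1.14 g
Anode: 2H₂O → O₂ + 4H⁺ + 4e⁻ → n(O₂) = 0.01924/4 = 0.004810 mol → 0.115 L

1.14 g Sn; 0.115 L O₂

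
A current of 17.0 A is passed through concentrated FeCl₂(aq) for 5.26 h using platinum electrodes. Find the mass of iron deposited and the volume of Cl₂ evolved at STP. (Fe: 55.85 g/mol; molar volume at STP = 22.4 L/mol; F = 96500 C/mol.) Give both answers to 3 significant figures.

93.2 g Fe; 37.4 L Cl₂

Q = 17.0 × 18936 = 3.219×10^5 C; n(e⁻) = 3.219×10^5 / 96500 = 3.336 mol
Cathode: Fe²⁺ + 2e⁻ → Fe → n(Fe) = 3.336/2 = 1.668 mol → 93.2 g
Anode: 2Cl⁻ → Cl₂ + 2e⁻ → n(Cl₂) = 3.336/2 = 1.668 mol → 37.4 L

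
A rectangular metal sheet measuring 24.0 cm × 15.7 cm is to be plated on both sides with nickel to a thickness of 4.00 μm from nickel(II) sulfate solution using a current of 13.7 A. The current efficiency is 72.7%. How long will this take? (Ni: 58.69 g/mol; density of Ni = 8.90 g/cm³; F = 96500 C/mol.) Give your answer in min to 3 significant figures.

14.8 min

Plated area = 2 × 24.0 × 15.7 = 753.6 cm²
Volume = 753.6 × 4.00×10⁻⁴ cm = 0.3014 cm³
m(Ni) = 0.3014 × 8.90 = 2.682 g
n(Ni) = 2.682 / 58.69 = 0.04570 mol; n(e⁻) = 2 × 0.04570 = 0.09140 mol
Q = 0.09140 × 96500 / 0.727 = 12130 C
t = 12130 / 13.7 = 885.4 s = 14.8 min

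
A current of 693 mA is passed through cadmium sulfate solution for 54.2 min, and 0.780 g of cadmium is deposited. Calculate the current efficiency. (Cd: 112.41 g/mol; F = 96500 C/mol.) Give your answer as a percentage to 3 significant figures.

59.4%

Q = 0.693 × 3252 = 2254 C
n(e⁻) = 2254 / 96500 = 0.02336 mol
Cd²⁺ + 2e⁻ → Cd, so theoretical n(Cd) = 0.01168 mol → 1.313 g
Efficiency = 0.780 / 1.313 = 0.5941 = 59.4%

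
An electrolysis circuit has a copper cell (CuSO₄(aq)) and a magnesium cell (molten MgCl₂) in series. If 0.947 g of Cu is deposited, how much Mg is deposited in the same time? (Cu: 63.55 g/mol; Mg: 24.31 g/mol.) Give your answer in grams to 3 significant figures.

n(Cu) = 0.947 / 63.55 = 0.01490 mol
Cu²⁺ + 2e⁻ → Cu, so n(e⁻) = 2 × 0.01490 = 0.02980 mol
In series, the same 0.02980 mol of electrons flows through the second cell.
Mg²⁺ + 2e⁻ → Mg, so n(Mg) = 0.02980 / 2 = 0.01490 mol
m(Mg) = 0.01490 × 24.31 = 0.362 g

0.362 g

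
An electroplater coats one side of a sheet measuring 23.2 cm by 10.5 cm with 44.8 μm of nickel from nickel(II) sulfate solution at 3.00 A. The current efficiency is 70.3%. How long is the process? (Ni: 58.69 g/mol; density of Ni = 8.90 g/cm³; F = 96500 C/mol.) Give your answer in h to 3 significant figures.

Plated area = 23.2 × 10.5 = 243.6 cm²
Volume = 243.6 × 44.8×10⁻⁴ cm = 1.091 cm³
m(Ni) = 1.091 × 8.90 = 9.710 g
n(Ni) = 9.710 / 58.69 = 0.1654 mol; n(e⁻) = 2 × 0.1654 = 0.3308 mol
Q = 0.3308 × 96500 / 0.703 = 45410 C
t = 45410 / 3.00 = 15140 s = 4.21 h

4.21 h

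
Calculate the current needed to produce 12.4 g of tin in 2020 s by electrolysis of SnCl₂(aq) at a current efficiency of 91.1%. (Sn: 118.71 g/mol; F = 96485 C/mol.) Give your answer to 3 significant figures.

11.0 A

n(Sn) = 12.4 / 118.71 = 0.1045 mol
Sn²⁺ + 2e⁻ → Sn, so n(e⁻) = 2 × 0.1045 = 0.2090 mol
Q = 0.2090 × 96485 / 0.911 = 22140 C
I = Q / t = 22140 / 2020 s = 11.0 A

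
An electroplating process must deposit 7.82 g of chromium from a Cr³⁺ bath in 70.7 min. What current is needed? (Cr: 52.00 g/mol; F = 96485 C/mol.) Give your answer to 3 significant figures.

10.3 A

n(Cr) = 7.82 / 52.00 = 0.1504 mol
Cr³⁺ + 3e⁻ → Cr, so n(e⁻) = 3 × 0.1504 = 0.4512 mol
Q = 0.4512 × 96485 = 43530 C
I = Q / t = 43530 / 4242 s = 10.3 A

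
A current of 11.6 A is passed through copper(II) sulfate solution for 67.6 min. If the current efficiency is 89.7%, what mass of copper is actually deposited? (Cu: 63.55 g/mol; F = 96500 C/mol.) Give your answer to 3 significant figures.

Q = 11.6 × 4056 = 47050 C
n(e⁻) = 47050 / 96500 = 0.4876 mol
Cu²⁺ + 2e⁻ → Cu, so theoretical m(Cu) = 0.2438 × 63.55 = 15.49 g
Actual mass = 89.7% × 15.49 = 13.9 g

13.9 g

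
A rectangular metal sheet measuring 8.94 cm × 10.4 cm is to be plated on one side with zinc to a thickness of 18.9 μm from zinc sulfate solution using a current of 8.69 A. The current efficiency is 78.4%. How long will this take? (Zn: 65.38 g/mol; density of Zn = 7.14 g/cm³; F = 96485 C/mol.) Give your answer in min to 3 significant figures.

9.06 min

Plated area = 8.94 × 10.4 = 92.98 cm²
Volume = 92.98 × 18.9×10⁻⁴ cm = 0.1757 cm³
m(Zn) = 0.1757 × 7.14 = 1.254 g
n(Zn) = 1.254 / 65.38 = 0.01918 mol; n(e⁻) = 2 × 0.01918 = 0.03836 mol
Q = 0.03836 × 96485 / 0.784 = 4721 C
t = 4721 / 8.69 = 543.3 s = 9.06 min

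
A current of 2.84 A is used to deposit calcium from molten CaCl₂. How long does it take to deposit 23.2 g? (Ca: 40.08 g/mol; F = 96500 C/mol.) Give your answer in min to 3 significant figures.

656 min

n(Ca) = 23.2 / 40.08 = 0.5788 mol
Ca²⁺ + 2e⁻ → Ca, so n(e⁻) = 2 × 0.5788 = 1.158 mol
Q = 1.158 × 96500 = 1.117×10^5 C
t = Q / I = 1.117×10^5 / 2.84 = 39330 s = 656 min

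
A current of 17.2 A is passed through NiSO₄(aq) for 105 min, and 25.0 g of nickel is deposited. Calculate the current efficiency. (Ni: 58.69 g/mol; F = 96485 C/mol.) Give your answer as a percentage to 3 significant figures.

75.9%

Q = 17.2 × 6300 = 1.084×10^5 C
n(e⁻) = 1.084×10^5 / 96485 = 1.123 mol
Ni²⁺ + 2e⁻ → Ni, so theoretical n(Ni) = 0.5615 mol → 32.95 g
Efficiency = 25.0 / 32.95 = 0.7587 = 75.9%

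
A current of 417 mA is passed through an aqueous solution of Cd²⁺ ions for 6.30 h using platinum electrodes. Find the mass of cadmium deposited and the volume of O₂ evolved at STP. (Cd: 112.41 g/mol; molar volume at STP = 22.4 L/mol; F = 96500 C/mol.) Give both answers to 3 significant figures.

Q = 0.417 × 22680 = 9458 C; n(e⁻) = 9458 / 96500 = 0.09801 mol
Cathode: Cd²⁺ + 2e⁻ → Cd → n(Cd) = 0.09801/2 = 0.04901 mol → 5.51 g
Anode: 2H₂O → O₂ + 4H⁺ + 4e⁻ → n(O₂) = 0.09801/4 = 0.02450 mol → 0.549 L

5.51 g Cd; 0.549 L O₂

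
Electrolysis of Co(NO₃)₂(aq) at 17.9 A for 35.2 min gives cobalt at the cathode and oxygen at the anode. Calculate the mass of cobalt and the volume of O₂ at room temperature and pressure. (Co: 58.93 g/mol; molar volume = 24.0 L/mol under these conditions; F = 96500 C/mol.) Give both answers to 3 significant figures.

Q = 17.9 × 2112 = 37800 C; n(e⁻) = 37800 / 96500 = 0.3917 mol
Cathode: Co²⁺ + 2e⁻ → Co → n(Co) = 0.3917/2 = 0.1959 mol → 11.5 g
Anode: 2H₂O → O₂ + 4H⁺ + 4e⁻ → n(O₂) = 0.3917/4 = 0.09793 mol → 2.35 L

11.5 g Co; 2.35 L O₂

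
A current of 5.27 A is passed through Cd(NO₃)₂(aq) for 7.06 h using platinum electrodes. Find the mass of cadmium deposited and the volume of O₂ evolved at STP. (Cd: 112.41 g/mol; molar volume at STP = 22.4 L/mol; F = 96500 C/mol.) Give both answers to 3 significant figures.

78.0 g Cd; 7.77 L O₂

Q = 5.27 × 25416 = 1.339×10^5 C; n(e⁻) = 1.339×10^5 / 96500 = 1.388 mol
Cathode: Cd²⁺ + 2e⁻ → Cd → n(Cd) = 1.388/2 = 0.6940 mol → 78.0 g
Anode: 2H₂O → O₂ + 4H⁺ + 4e⁻ → n(O₂) = 1.388/4 = 0.3470 mol → 7.77 L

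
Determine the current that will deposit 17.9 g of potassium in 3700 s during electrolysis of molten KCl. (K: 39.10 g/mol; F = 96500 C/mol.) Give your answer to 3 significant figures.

11.9 A

n(K) = 17.9 / 39.10 = 0.4578 mol
K⁺ + e⁻ → K, so n(e⁻) = 0.4578 mol
Q = 0.4578 × 96500 = 44180 C
I = Q / t = 44180 / 3700 s = 11.9 A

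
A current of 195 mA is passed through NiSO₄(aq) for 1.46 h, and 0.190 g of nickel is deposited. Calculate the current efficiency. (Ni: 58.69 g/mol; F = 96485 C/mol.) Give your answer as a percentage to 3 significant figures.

Q = 0.195 × 5256 = 1025 C
n(e⁻) = 1025 / 96485 = 0.01062 mol
Ni²⁺ + 2e⁻ → Ni, so theoretical n(Ni) = 0.005310 mol → 0.3116 g
Efficiency = 0.190 / 0.3116 = 0.6098 = 61.0%

61.0%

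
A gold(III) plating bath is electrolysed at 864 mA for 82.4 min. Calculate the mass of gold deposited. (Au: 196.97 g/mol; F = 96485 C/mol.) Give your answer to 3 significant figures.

Charge passed = 0.864 × 4944 = 4272 C
n(e⁻) = 4272 / 96485 = 0.04428 mol
Au³⁺ + 3e⁻ → Au, so n(Au) = 0.04428 / 3 = 0.01476 mol
m = 0.01476 × 196.97 = 2.91 g

2.91 g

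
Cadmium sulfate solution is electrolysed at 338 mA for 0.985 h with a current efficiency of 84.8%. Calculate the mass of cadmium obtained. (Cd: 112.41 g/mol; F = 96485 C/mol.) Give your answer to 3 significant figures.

Q = 0.338 × 3546 = 1199 C
n(e⁻) = 1199 / 96485 = 0.01243 mol
Cd²⁺ + 2e⁻ → Cd, so theoretical m(Cd) = 0.006215 × 112.41 = 0.6986 g
Actual mass = 84.8% × 0.6986 = 0.592 g

0.592 g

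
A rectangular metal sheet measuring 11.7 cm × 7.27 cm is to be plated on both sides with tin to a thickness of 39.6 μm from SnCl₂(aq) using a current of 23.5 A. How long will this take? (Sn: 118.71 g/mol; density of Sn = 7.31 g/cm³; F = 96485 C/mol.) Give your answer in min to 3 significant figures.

Plated area = 2 × 11.7 × 7.27 = 170.1 cm²
Volume = 170.1 × 39.6×10⁻⁴ cm = 0.6736 cm³
m(Sn) = 0.6736 × 7.31 = 4.924 g
n(Sn) = 4.924 / 118.71 = 0.04148 mol; n(e⁻) = 2 × 0.04148 = 0.08296 mol
Q = 0.08296 × 96485 = 8004 C
t = 8004 / 23.5 = 340.6 s = 5.68 min

5.68 min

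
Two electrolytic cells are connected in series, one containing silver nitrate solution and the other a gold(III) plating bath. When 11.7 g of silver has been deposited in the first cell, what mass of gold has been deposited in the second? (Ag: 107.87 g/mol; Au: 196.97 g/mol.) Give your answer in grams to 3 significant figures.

7.12 g

n(Ag) = 11.7 / 107.87 = 0.1085 mol
Ag⁺ + e⁻ → Ag, so n(e⁻) = 0.1085 mol
In series, the same 0.1085 mol of electrons flows through the second cell.
Au³⁺ + 3e⁻ → Au, so n(Au) = 0.1085 / 3 = 0.03617 mol
m(Au) = 0.03617 × 196.97 = 7.12 g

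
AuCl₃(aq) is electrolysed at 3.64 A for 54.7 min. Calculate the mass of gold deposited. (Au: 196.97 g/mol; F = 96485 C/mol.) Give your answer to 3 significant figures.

Charge passed = 3.64 × 3282 = 11950 C
Moles of electrons = 11950 / 96485 = 0.1239 mol
Au³⁺ + 3e⁻ → Au, so n(Au) = 0.1239 / 3 = 0.04130 mol
m = 0.04130 × 196.97 = 8.13 g

8.13 g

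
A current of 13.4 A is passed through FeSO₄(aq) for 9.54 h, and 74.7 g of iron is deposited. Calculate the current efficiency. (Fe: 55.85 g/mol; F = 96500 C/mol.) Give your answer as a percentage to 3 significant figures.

56.1%

Q = 13.4 × 34344 = 4.602×10^5 C
n(e⁻) = 4.602×10^5 / 96500 = 4.769 mol
Fe²⁺ + 2e⁻ → Fe, so theoretical n(Fe) = 2.385 mol → 133.2 g
Efficiency = 74.7 / 133.2 = 0.5608 = 56.1%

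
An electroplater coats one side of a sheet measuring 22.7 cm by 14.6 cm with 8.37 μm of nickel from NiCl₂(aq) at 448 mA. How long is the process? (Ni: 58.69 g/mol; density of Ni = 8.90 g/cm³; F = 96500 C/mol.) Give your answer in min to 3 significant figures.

302 min

Plated area = 22.7 × 14.6 = 331.4 cm²
Volume = 331.4 × 8.37×10⁻⁴ cm = 0.2774 cm³
m(Ni) = 0.2774 × 8.90 = 2.469 g
n(Ni) = 2.469 / 58.69 = 0.04207 mol; n(e⁻) = 2 × 0.04207 = 0.08414 mol
Q = 0.08414 × 96500 = 8120 C
t = 8120 / 0.448 = 18130 s = 302 min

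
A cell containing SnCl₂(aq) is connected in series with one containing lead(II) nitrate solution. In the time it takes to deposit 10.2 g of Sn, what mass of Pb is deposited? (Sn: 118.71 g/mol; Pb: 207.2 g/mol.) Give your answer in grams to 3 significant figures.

n(Sn) = 10.2 / 118.71 = 0.08592 mol
Sn²⁺ + 2e⁻ → Sn, so n(e⁻) = 2 × 0.08592 = 0.1718 mol
The cells are in series, so the same charge (and hence the same n(e⁻) = 0.1718 mol) passes through both.
Pb²⁺ + 2e⁻ → Pb, so n(Pb) = 0.1718 / 2 = 0.08590 mol
m(Pb) = 0.08590 × 207.2 = 17.8 g

17.8 g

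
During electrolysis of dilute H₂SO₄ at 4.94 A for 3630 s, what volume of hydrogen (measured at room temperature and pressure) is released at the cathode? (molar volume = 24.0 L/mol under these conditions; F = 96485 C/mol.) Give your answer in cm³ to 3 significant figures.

2230 cm³

Q = 4.94 A × 3630 s = 17930 C
n(e⁻) = 17930 / 96485 = 0.1858 mol
2H⁺ + 2e⁻ → H₂, so n(H₂) = 0.1858 / 2 = 0.09290 mol
V = 0.09290 × 24.0 = 2.230 L
= 2230 cm³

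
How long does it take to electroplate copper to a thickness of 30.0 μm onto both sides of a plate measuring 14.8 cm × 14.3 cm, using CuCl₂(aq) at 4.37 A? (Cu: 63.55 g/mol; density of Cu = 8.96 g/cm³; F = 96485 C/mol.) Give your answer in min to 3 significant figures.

Plated area = 2 × 14.8 × 14.3 = 423.3 cm²
Volume = 423.3 × 30.0×10⁻⁴ cm = 1.270 cm³
m(Cu) = 1.270 × 8.96 = 11.38 g
n(Cu) = 11.38 / 63.55 = 0.1791 mol; n(e⁻) = 2 × 0.1791 = 0.3582 mol
Q = 0.3582 × 96485 = 34560 C
t = 34560 / 4.37 = 7908 s = 132 min

132 min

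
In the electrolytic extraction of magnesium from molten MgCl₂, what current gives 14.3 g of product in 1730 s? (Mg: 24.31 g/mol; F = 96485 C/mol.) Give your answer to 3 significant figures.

65.6 A

n(Mg) = 14.3 / 24.31 = 0.5882 mol
Mg²⁺ + 2e⁻ → Mg, so n(e⁻) = 2 × 0.5882 = 1.176 mol
Q = 1.176 × 96485 = 1.135×10^5 C
I = Q / t = 1.135×10^5 / 1730 s = 65.6 A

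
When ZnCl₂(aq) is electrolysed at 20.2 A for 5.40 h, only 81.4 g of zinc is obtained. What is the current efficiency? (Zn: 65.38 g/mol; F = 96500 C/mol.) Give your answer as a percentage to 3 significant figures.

61.2%

Q = 20.2 × 19440 = 3.927×10^5 C
n(e⁻) = 3.927×10^5 / 96500 = 4.069 mol
Zn²⁺ + 2e⁻ → Zn, so theoretical n(Zn) = 2.035 mol → 133.0 g
Efficiency = 81.4 / 133.0 = 0.6120 = 61.2%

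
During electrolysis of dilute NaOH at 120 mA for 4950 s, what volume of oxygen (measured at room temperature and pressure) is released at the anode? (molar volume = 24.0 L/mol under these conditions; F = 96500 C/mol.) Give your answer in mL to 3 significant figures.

Q = It = 0.120 × 4950 = 594.0 C
n(e⁻) = Q/F = 594.0/96500 = 0.006155 mol
2H₂O → O₂ + 4H⁺ + 4e⁻, so n(O₂) = 0.006155 / 4 = 0.001539 mol
V = 0.001539 × 24.0 = 0.03694 L
= 36.9 mL

36.9 mL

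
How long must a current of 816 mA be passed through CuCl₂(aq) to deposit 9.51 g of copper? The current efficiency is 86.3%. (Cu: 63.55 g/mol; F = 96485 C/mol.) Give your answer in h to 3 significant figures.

11.4 h

n(Cu) = 9.51 / 63.55 = 0.1496 mol
Cu²⁺ + 2e⁻ → Cu, so n(e⁻) = 2 × 0.1496 = 0.2992 mol
Q = 0.2992 × 96485 / 0.863 = 33450 C
t = Q / I = 33450 / 0.816 = 40990 s = 11.4 h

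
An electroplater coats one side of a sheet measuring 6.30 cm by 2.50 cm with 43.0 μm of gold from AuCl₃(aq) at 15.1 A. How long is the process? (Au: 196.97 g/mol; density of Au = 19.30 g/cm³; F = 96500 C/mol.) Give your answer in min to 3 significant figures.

2.12 min

Plated area = 6.30 × 2.50 = 15.75 cm²
Volume = 15.75 × 43.0×10⁻⁴ cm = 0.06773 cm³
m(Au) = 0.06773 × 19.30 = 1.307 g
n(Au) = 1.307 / 196.97 = 0.006636 mol; n(e⁻) = 3 × 0.006636 = 0.01991 mol
Q = 0.01991 × 96500 = 1921 C
t = 1921 / 15.1 = 127.2 s = 2.12 min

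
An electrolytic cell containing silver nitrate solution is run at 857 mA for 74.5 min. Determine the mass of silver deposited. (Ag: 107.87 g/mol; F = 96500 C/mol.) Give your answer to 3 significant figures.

4.28 g

Q = 0.857 A × 4470 s = 3831 C
n(e⁻) = 3831 / 96500 = 0.03970 mol
Ag⁺ + e⁻ → Ag, so n(Ag) = 0.03970 mol
m = 0.03970 × 107.87 = 4.28 g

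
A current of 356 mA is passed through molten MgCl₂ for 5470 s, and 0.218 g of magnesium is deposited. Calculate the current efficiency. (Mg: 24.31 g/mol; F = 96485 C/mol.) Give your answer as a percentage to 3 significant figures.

Q = 0.356 × 5470 = 1947 C
n(e⁻) = 1947 / 96485 = 0.02018 mol
Mg²⁺ + 2e⁻ → Mg, so theoretical n(Mg) = 0.01009 mol → 0.2453 g
Efficiency = 0.218 / 0.2453 = 0.8887 = 88.9%

88.9%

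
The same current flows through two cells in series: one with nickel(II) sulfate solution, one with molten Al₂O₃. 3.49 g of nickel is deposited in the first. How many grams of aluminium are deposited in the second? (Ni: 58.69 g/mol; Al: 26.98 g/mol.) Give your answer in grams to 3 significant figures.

n(Ni) = 3.49 / 58.69 = 0.05946 mol
Ni²⁺ + 2e⁻ → Ni, so n(e⁻) = 2 × 0.05946 = 0.1189 mol
The cells are in series, so the same charge (and hence the same n(e⁻) = 0.1189 mol) passes through both.
Al³⁺ + 3e⁻ → Al, so n(Al) = 0.1189 / 3 = 0.03963 mol
m(Al) = 0.03963 × 26.98 = 1.07 g

1.07 g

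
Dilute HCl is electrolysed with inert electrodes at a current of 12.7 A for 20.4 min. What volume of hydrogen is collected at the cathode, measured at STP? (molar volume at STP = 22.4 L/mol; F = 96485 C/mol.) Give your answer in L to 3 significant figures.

Q = 12.7 A × 1224 s = 15540 C
n(e⁻) = Q/F = 15540/96485 = 0.1611 mol
2H⁺ + 2e⁻ → H₂, so n(H₂) = 0.1611 / 2 = 0.08055 mol
V = 0.08055 × 22.4 = 1.804 L

1.80 L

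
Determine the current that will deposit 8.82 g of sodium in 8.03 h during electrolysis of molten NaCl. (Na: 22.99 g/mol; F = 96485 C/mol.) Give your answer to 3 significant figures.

1.28 A

n(Na) = 8.82 / 22.99 = 0.3836 mol
Na⁺ + e⁻ → Na, so n(e⁻) = 0.3836 mol
Q = 0.3836 × 96485 = 37010 C
I = Q / t = 37010 / 28908 s = 1.28 A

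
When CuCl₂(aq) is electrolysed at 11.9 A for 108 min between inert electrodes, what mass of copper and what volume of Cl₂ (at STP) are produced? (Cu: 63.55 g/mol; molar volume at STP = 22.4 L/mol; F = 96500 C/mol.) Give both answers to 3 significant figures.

25.4 g Cu; 8.95 L Cl₂

Q = 11.9 × 6480 = 77110 C; n(e⁻) = 77110 / 96500 = 0.7991 mol
Cathode: Cu²⁺ + 2e⁻ → Cu → n(Cu) = 0.7991/2 = 0.3996 mol → 25.4 g
Anode: 2Cl⁻ → Cl₂ + 2e⁻ → n(Cl₂) = 0.7991/2 = 0.3996 mol → 8.95 L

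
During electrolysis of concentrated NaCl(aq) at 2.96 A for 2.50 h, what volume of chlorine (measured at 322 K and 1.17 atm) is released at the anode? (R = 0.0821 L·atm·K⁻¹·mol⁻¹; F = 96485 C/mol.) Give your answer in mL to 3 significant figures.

3120 mL

Q = 2.96 A × 9000 s = 26640 C
Moles of electrons = 26640 / 96485 = 0.2761 mol
2Cl⁻ → Cl₂ + 2e⁻, so n(Cl₂) = 0.2761 / 2 = 0.1381 mol
V = nRT/P = 0.1381 × 0.0821 × 322 / 1.17 = 3.120 L
= 3120 mL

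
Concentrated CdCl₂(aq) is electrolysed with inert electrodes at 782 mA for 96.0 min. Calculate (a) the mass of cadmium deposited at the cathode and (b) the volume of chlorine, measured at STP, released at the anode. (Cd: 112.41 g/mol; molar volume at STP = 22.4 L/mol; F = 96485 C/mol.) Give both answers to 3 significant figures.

2.62 g Cd; 0.523 L Cl₂

Q = 0.782 × 5760 = 4504 C; n(e⁻) = 4504 / 96485 = 0.04668 mol
Cathode: Cd²⁺ + 2e⁻ → Cd → n(Cd) = 0.04668/2 = 0.02334 mol → 2.62 g
Anode: 2Cl⁻ → Cl₂ + 2e⁻ → n(Cl₂) = 0.04668/2 = 0.02334 mol → 0.523 L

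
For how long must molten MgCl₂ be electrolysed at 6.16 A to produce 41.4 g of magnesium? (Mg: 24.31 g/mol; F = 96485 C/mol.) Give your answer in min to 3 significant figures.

889 min

n(Mg) = 41.4 / 24.31 = 1.703 mol
Mg²⁺ + 2e⁻ → Mg, so n(e⁻) = 2 × 1.703 = 3.406 mol
Q = 3.406 × 96485 = 3.286×10^5 C
t = Q / I = 3.286×10^5 / 6.16 = 53340 s = 889 min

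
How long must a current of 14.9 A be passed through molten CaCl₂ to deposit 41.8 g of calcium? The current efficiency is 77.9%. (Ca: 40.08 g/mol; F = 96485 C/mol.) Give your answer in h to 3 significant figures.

n(Ca) = 41.8 / 40.08 = 1.043 mol
Ca²⁺ + 2e⁻ → Ca, so n(e⁻) = 2 × 1.043 = 2.086 mol
Q = 2.086 × 96485 / 0.779 = 2.584×10^5 C
t = Q / I = 2.584×10^5 / 14.9 = 17340 s = 4.82 h

4.82 h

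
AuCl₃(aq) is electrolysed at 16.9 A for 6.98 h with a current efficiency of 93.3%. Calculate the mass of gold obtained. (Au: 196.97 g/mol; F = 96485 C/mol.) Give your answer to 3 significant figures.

270 g

Q = 16.9 × 25128 = 4.247×10^5 C
n(e⁻) = 4.247×10^5 / 96485 = 4.402 mol
Au³⁺ + 3e⁻ → Au, so theoretical m(Au) = 1.467 × 196.97 = 289.0 g
Actual mass = 93.3% × 289.0 = 270 g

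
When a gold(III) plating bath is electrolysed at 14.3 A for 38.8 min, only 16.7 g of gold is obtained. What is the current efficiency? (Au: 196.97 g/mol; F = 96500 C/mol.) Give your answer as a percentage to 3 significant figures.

73.7%

Q = 14.3 × 2328 = 33290 C
n(e⁻) = 33290 / 96500 = 0.3450 mol
Au³⁺ + 3e⁻ → Au, so theoretical n(Au) = 0.1150 mol → 22.65 g
Efficiency = 16.7 / 22.65 = 0.7373 = 73.7%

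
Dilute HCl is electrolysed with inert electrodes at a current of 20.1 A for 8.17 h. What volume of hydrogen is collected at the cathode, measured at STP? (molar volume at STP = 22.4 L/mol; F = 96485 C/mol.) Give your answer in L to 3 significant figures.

Q = 20.1 A × 29412 s = 5.912×10^5 C
n(e⁻) = Q/F = 5.912×10^5/96485 = 6.127 mol
2H⁺ + 2e⁻ → H₂, so n(H₂) = 6.127 / 2 = 3.064 mol
V = 3.064 × 22.4 = 68.63 L

68.6 L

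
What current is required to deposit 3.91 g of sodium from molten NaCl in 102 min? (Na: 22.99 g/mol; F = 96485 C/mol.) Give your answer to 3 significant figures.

2.68 A

n(Na) = 3.91 / 22.99 = 0.1701 mol
Na⁺ + e⁻ → Na, so n(e⁻) = 0.1701 mol
Q = 0.1701 × 96485 = 16410 C
I = Q / t = 16410 / 6120 s = 2.68 A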